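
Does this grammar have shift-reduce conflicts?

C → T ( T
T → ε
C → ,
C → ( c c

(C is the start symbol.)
Yes — I0: [T → .] vs [C → . ( c c]

Augment with C' → C and build the canonical LR(0) collection (I0 = CLOSURE({[C' → . C]}), then GOTO on every symbol after a dot until no new states appear). It has 9 states:
  I0: { [C → . ( c c], [C → . ,], [C → . T ( T], [C' → . C], [T → .] }  — shift, reduce
  I1: { [C → ( . c c] }  — shift
  I2: { [C → , .] }  — reduce
  I3: { [C' → C .] }  — accept
  I4: { [C → T . ( T] }  — shift
  I5: { [C → T ( . T], [T → .] }  — reduce
  I6: { [C → T ( T .] }  — reduce
  I7: { [C → ( c . c] }  — shift
  I8: { [C → ( c c .] }  — reduce

I0 contains reduce item [T → .] and shift items [C → . ( c c], [C → . ,] — shift-reduce conflict.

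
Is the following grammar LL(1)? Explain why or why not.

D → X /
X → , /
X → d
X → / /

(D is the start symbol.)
For X:
  PREDICT(X → ',' '/') = { ',' }
  PREDICT(X → d) = { 'd' }
  PREDICT(X → '/' '/') = { '/' }
D has a single production, so nothing to check there.

All predict sets are disjoint. The grammar IS LL(1).

Answer: Yes, the grammar is LL(1).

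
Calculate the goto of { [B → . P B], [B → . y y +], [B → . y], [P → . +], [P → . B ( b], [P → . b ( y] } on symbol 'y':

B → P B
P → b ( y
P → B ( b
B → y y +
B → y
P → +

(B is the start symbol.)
{ [B → y . y +], [B → y .] }

GOTO(I, 'y') = CLOSURE({ [A → αX.β] : [A → α.Xβ] ∈ I, X = 'y' })

Items with dot before 'y', with the dot advanced:
  [B → . y] → [B → y .]
  [B → . y y +] → [B → y . y +]
Closure adds nothing (no advanced item has the dot before a non-terminal).

GOTO = { [B → y . y +], [B → y .] }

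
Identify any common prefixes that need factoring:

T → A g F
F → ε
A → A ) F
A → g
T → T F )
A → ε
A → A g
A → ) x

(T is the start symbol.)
Left-factoring is needed when two productions for the same non-terminal
share a common prefix on the right-hand side.

Productions for T:
  T → A g F
  T → T F )
Productions for A:
  A → A ) F
  A → g
  A → ε
  A → A g
  A → ) x

Found common prefix 'A' in productions for A

Answer: Yes, A has productions with common prefix 'A'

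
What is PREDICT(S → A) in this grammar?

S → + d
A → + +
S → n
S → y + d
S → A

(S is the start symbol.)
{ '+' }

PREDICT(S → A) = (FIRST(RHS) \ {ε}) ∪ (FOLLOW(S) if ε ∈ FIRST(RHS), i.e. RHS ⇒* ε)
FIRST(A) = { '+' }
FIRST(A) = { '+' }
ε ∉ FIRST(A), so FOLLOW(S) is not added.
PREDICT(S → A) = { '+' }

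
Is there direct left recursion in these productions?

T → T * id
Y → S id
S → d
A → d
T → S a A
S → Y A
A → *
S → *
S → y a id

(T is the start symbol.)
Direct left recursion occurs when N → N α for some non-terminal N (the right-hand side begins with the left-hand side itself).

T → T * id: LEFT RECURSIVE (starts with T)
Y → S id: starts with S
S → d: starts with d
A → d: starts with d
T → S a A: starts with S
S → Y A: starts with Y
A → *: starts with '*'
S → *: starts with '*'
S → y a id: starts with y

The grammar has direct left recursion on: T.

Answer: Yes, T is left-recursive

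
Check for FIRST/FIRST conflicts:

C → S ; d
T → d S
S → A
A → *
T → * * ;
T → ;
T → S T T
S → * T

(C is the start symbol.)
Yes. T → '*' '*' ';' / T → S T T on { '*' }; S → A / S → '*' T on { '*' }

FIRST sets of the non-terminals at (or reachable through a nullable prefix from) the front of some alternative:
  FIRST(S) = { '*' }
  FIRST(A) = { '*' }

Productions for T:
  T → d S: FIRST = { 'd' }
  T → * * ;: FIRST = { '*' }
  T → ;: FIRST = { ';' }
  T → S T T: FIRST = { '*' }
Productions for S:
  S → A: FIRST = { '*' }
  S → * T: FIRST = { '*' }
C, A have only one production, so no FIRST/FIRST conflict is possible there.

Conflict for T: T → * * ; and T → S T T
  Overlap: { '*' }
Conflict for S: S → A and S → * T
  Overlap: { '*' }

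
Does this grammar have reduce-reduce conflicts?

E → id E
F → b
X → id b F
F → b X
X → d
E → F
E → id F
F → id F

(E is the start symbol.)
Yes — I6: [E → F .] vs [E → id F .]

A reduce-reduce conflict occurs when an LR(0) state has two complete items [A → α .] and [B → β .] — both call for a reduction, and with no lookahead the parser cannot choose between them.

Augment with E' → E and build the canonical LR(0) collection (I0 = CLOSURE({[E' → . E]}), then GOTO on every symbol after a dot until no new states appear). It has 14 states:
  I0: { [E → . F], [E → . id E], [E → . id F], [E' → . E], [F → . b X], [F → . b], [F → . id F] }  — shift
  I1: { [E' → E .] }  — accept
  I2: { [E → F .] }  — reduce
  I3: { [F → b . X], [F → b .], [X → . d], [X → . id b F] }  — shift, reduce
  I4: { [E → . F], [E → . id E], [E → . id F], [E → id . E], [E → id . F], [F → . b X], [F → . b], [F → . id F], [F → id . F] }  — shift
  I5: { [E → id E .] }  — reduce
  I6: { [E → F .], [E → id F .], [F → id F .] }  — 3 reduces
  I7: { [F → b X .] }  — reduce
  I8: { [X → d .] }  — reduce
  I9: { [X → id . b F] }  — shift
  I10: { [F → . b X], [F → . b], [F → . id F], [X → id b . F] }  — shift
  I11: { [X → id b F .] }  — reduce
  I12: { [F → . b X], [F → . b], [F → . id F], [F → id . F] }  — shift
  I13: { [F → id F .] }  — reduce

I6 contains complete items [E → F .], [E → id F .], [F → id F .] — reduce-reduce conflict.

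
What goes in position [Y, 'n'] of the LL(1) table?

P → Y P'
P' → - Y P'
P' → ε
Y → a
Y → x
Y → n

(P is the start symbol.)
To find M[Y, 'n'], we find productions for Y where 'n' is in the predict set (PREDICT(N → α) = (FIRST(α) \ {ε}) ∪ (FOLLOW(N) if α ⇒* ε)).

Y → a: PREDICT = { 'a' }
Y → x: PREDICT = { 'x' }
Y → n: PREDICT = { 'n' }
  'n' is in predict set, so this production goes in M[Y, 'n']

M[Y, 'n'] = Y → n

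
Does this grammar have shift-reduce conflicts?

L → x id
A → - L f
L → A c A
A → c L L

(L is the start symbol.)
No shift-reduce conflicts

Augment with L' → L and build the canonical LR(0) collection (I0 = CLOSURE({[L' → . L]}), then GOTO on every symbol after a dot until no new states appear). It has 13 states:
  I0: { [A → . - L f], [A → . c L L], [L → . A c A], [L → . x id], [L' → . L] }  — shift
  I1: { [A → - . L f], [A → . - L f], [A → . c L L], [L → . A c A], [L → . x id] }  — shift
  I2: { [L → A . c A] }  — shift
  I3: { [L' → L .] }  — accept
  I4: { [A → . - L f], [A → . c L L], [A → c . L L], [L → . A c A], [L → . x id] }  — shift
  I5: { [L → x . id] }  — shift
  I6: { [L → x id .] }  — reduce
  I7: { [A → . - L f], [A → . c L L], [A → c L . L], [L → . A c A], [L → . x id] }  — shift
  I8: { [A → c L L .] }  — reduce
  I9: { [A → . - L f], [A → . c L L], [L → A c . A] }  — shift
  I10: { [L → A c A .] }  — reduce
  I11: { [A → - L . f] }  — shift
  I12: { [A → - L f .] }  — reduce

No state contains both a complete item and a shift item.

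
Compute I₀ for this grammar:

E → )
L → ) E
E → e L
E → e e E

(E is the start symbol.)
{ [E → . )], [E → . e L], [E → . e e E], [E' → . E] }

First, augment the grammar with E' → E
I₀ = CLOSURE({ [E' → . E] }):
  [E' → . E] has the dot before E: add [E → . )], [E → . e L], [E → . e e E]
No further items can be added.

I₀ = { [E → . )], [E → . e L], [E → . e e E], [E' → . E] }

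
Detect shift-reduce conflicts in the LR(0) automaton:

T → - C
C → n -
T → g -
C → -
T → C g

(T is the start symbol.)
Yes — I1: [C → - .] vs [C → . -]

Augment with T' → T and build the canonical LR(0) collection (I0 = CLOSURE({[T' → . T]}), then GOTO on every symbol after a dot until no new states appear). It has 11 states:
  I0: { [C → . -], [C → . n -], [T → . - C], [T → . C g], [T → . g -], [T' → . T] }  — shift
  I1: { [C → - .], [C → . -], [C → . n -], [T → - . C] }  — shift, reduce
  I2: { [T → C . g] }  — shift
  I3: { [T' → T .] }  — accept
  I4: { [T → g . -] }  — shift
  I5: { [C → n . -] }  — shift
  I6: { [C → n - .] }  — reduce
  I7: { [T → g - .] }  — reduce
  I8: { [T → C g .] }  — reduce
  I9: { [C → - .] }  — reduce
  I10: { [T → - C .] }  — reduce

I1 contains reduce item [C → - .] and shift items [C → . -], [C → . n -] — shift-reduce conflict.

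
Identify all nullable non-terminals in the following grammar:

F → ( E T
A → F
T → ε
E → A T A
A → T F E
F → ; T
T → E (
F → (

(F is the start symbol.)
A non-terminal is nullable if it can derive ε (the empty string): either it has an ε-production, or it has a production whose right-hand side consists entirely of nullable non-terminals.

ε-productions: T → ε
So T is immediately nullable.
No further non-terminal can be added: every production for the remaining non-terminals contains a terminal or a non-nullable non-terminal.
Nullable = { 'T' }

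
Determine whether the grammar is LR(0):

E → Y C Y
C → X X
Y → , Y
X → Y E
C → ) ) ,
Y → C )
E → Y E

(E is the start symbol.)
Augment with E' → E and build the canonical LR(0) collection (I0 = CLOSURE({[E' → . E]}), then GOTO on every symbol after a dot until no new states appear). It has 18 states:
  I0: { [C → . ) ) ,], [C → . X X], [E → . Y C Y], [E → . Y E], [E' → . E], [X → . Y E], [Y → . , Y], [Y → . C )] }  — shift
  I1: { [C → ) . ) ,] }  — shift
  I2: { [C → . ) ) ,], [C → . X X], [X → . Y E], [Y → , . Y], [Y → . , Y], [Y → . C )] }  — shift
  I3: { [Y → C . )] }  — shift
  I4: { [E' → E .] }  — accept
  I5: { [C → . ) ) ,], [C → . X X], [C → X . X], [X → . Y E], [Y → . , Y], [Y → . C )] }  — shift
  I6: { [C → . ) ) ,], [C → . X X], [E → . Y C Y], [E → . Y E], [E → Y . C Y], [E → Y . E], [X → . Y E], [X → Y . E], [Y → . , Y], [Y → . C )] }  — shift
  I7: { [C → . ) ) ,], [C → . X X], [E → Y C . Y], [X → . Y E], [Y → . , Y], [Y → . C )], [Y → C . )] }  — shift
  I8: { [E → Y E .], [X → Y E .] }  — 2 reduces
  I9: { [C → ) . ) ,], [Y → C ) .] }  — shift, reduce
  I10: { [C → . ) ) ,], [C → . X X], [E → . Y C Y], [E → . Y E], [E → Y C Y .], [X → . Y E], [X → Y . E], [Y → . , Y], [Y → . C )] }  — shift, reduce
  I11: { [X → Y E .] }  — reduce
  I12: { [C → ) ) . ,] }  — shift
  I13: { [C → ) ) , .] }  — reduce
  I14: { [C → . ) ) ,], [C → . X X], [C → X . X], [C → X X .], [X → . Y E], [Y → . , Y], [Y → . C )] }  — shift, reduce
  I15: { [C → . ) ) ,], [C → . X X], [E → . Y C Y], [E → . Y E], [X → . Y E], [X → Y . E], [Y → . , Y], [Y → . C )] }  — shift
  I16: { [Y → C ) .] }  — reduce
  I17: { [C → . ) ) ,], [C → . X X], [E → . Y C Y], [E → . Y E], [X → . Y E], [X → Y . E], [Y → , Y .], [Y → . , Y], [Y → . C )] }  — shift, reduce

Conflict in state I8:
  Reduce-reduce conflict: [E → Y E .] and [X → Y E .]
So the grammar is NOT LR(0).

Answer: No. Reduce-reduce conflict: [E → Y E .] and [X → Y E .]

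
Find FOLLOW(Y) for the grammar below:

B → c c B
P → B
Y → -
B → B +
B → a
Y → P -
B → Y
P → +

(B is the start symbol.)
{ $, '+', '-' }

In B → Y: Y is at the end, add FOLLOW(B)

The FOLLOW sets referred to above (computed the same way, to a fixed point):
  FOLLOW(B) = { $, '+', '-' }

Taking the union: FOLLOW(Y) = { $, '+', '-' }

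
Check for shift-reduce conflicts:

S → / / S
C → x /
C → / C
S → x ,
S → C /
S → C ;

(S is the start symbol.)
Augment with S' → S and build the canonical LR(0) collection (I0 = CLOSURE({[S' → . S]}), then GOTO on every symbol after a dot until no new states appear). It has 14 states:
  I0: { [C → . / C], [C → . x /], [S → . / / S], [S → . C /], [S → . C ;], [S → . x ,], [S' → . S] }  — shift
  I1: { [C → . / C], [C → . x /], [C → / . C], [S → / . / S] }  — shift
  I2: { [S → C . /], [S → C . ;] }  — shift
  I3: { [S' → S .] }  — accept
  I4: { [C → x . /], [S → x . ,] }  — shift
  I5: { [S → x , .] }  — reduce
  I6: { [C → x / .] }  — reduce
  I7: { [S → C / .] }  — reduce
  I8: { [S → C ; .] }  — reduce
  I9: { [C → . / C], [C → . x /], [C → / . C], [S → . / / S], [S → . C /], [S → . C ;], [S → . x ,], [S → / / . S] }  — shift
  I10: { [C → / C .] }  — reduce
  I11: { [C → x . /] }  — shift
  I12: { [C → / C .], [S → C . /], [S → C . ;] }  — shift, reduce
  I13: { [S → / / S .] }  — reduce

I12 contains reduce item [C → / C .] and shift items [S → C . /], [S → C . ;] — shift-reduce conflict.

Answer: Yes — I12: [C → / C .] vs [S → C . /]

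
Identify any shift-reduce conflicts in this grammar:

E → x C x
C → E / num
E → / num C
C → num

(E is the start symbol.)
No shift-reduce conflicts

Augment with E' → E and build the canonical LR(0) collection (I0 = CLOSURE({[E' → . E]}), then GOTO on every symbol after a dot until no new states appear). It has 12 states:
  I0: { [E → . / num C], [E → . x C x], [E' → . E] }  — shift
  I1: { [E → / . num C] }  — shift
  I2: { [E' → E .] }  — accept
  I3: { [C → . E / num], [C → . num], [E → . / num C], [E → . x C x], [E → x . C x] }  — shift
  I4: { [E → x C . x] }  — shift
  I5: { [C → E . / num] }  — shift
  I6: { [C → num .] }  — reduce
  I7: { [C → E / . num] }  — shift
  I8: { [C → E / num .] }  — reduce
  I9: { [E → x C x .] }  — reduce
  I10: { [C → . E / num], [C → . num], [E → . / num C], [E → . x C x], [E → / num . C] }  — shift
  I11: { [E → / num C .] }  — reduce

No state contains both a complete item and a shift item.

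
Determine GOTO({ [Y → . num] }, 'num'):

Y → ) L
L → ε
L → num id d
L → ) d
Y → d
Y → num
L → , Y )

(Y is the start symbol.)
{ [Y → num .] }

GOTO(I, 'num') = CLOSURE({ [A → αX.β] : [A → α.Xβ] ∈ I, X = 'num' })

Items with dot before 'num', with the dot advanced:
  [Y → . num] → [Y → num .]
Closure adds nothing (no advanced item has the dot before a non-terminal).

GOTO = { [Y → num .] }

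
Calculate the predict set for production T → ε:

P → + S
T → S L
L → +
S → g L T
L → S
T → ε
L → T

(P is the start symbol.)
PREDICT(T → ε) = (FIRST(RHS) \ {ε}) ∪ (FOLLOW(T) if ε ∈ FIRST(RHS), i.e. RHS ⇒* ε)
The right-hand side is ε (FIRST(ε) = { ε }), so the predict set is FOLLOW(T) = { $, '+', 'g' }
PREDICT(T → ε) = { $, '+', 'g' }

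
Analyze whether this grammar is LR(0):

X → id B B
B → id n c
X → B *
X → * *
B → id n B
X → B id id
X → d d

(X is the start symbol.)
Augment with X' → X and build the canonical LR(0) collection (I0 = CLOSURE({[X' → . X]}), then GOTO on every symbol after a dot until no new states appear). It has 17 states:
  I0: { [B → . id n B], [B → . id n c], [X → . * *], [X → . B *], [X → . B id id], [X → . d d], [X → . id B B], [X' → . X] }  — shift
  I1: { [X → * . *] }  — shift
  I2: { [X → B . *], [X → B . id id] }  — shift
  I3: { [X' → X .] }  — accept
  I4: { [X → d . d] }  — shift
  I5: { [B → . id n B], [B → . id n c], [B → id . n B], [B → id . n c], [X → id . B B] }  — shift
  I6: { [B → . id n B], [B → . id n c], [X → id B . B] }  — shift
  I7: { [B → id . n B], [B → id . n c] }  — shift
  I8: { [B → . id n B], [B → . id n c], [B → id n . B], [B → id n . c] }  — shift
  I9: { [B → id n B .] }  — reduce
  I10: { [B → id n c .] }  — reduce
  I11: { [X → id B B .] }  — reduce
  I12: { [X → d d .] }  — reduce
  I13: { [X → B * .] }  — reduce
  I14: { [X → B id . id] }  — shift
  I15: { [X → B id id .] }  — reduce
  I16: { [X → * * .] }  — reduce

Every state is either a pure shift/goto state or contains exactly one complete item and nothing to shift — no conflicts. The grammar is LR(0).

Answer: Yes, the grammar is LR(0)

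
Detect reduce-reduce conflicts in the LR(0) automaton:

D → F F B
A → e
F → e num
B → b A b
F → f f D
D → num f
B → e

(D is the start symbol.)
Augment with D' → D and build the canonical LR(0) collection (I0 = CLOSURE({[D' → . D]}), then GOTO on every symbol after a dot until no new states appear). It has 17 states:
  I0: { [D → . F F B], [D → . num f], [D' → . D], [F → . e num], [F → . f f D] }  — shift
  I1: { [D' → D .] }  — accept
  I2: { [D → F . F B], [F → . e num], [F → . f f D] }  — shift
  I3: { [F → e . num] }  — shift
  I4: { [F → f . f D] }  — shift
  I5: { [D → num . f] }  — shift
  I6: { [D → num f .] }  — reduce
  I7: { [D → . F F B], [D → . num f], [F → . e num], [F → . f f D], [F → f f . D] }  — shift
  I8: { [F → f f D .] }  — reduce
  I9: { [F → e num .] }  — reduce
  I10: { [B → . b A b], [B → . e], [D → F F . B] }  — shift
  I11: { [D → F F B .] }  — reduce
  I12: { [A → . e], [B → b . A b] }  — shift
  I13: { [B → e .] }  — reduce
  I14: { [B → b A . b] }  — shift
  I15: { [A → e .] }  — reduce
  I16: { [B → b A b .] }  — reduce

No state contains more than one complete item.

Answer: No reduce-reduce conflicts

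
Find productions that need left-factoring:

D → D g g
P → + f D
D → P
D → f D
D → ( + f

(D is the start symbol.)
Left-factoring is needed when two productions for the same non-terminal
share a common prefix on the right-hand side.

Productions for D:
  D → D g g
  D → P
  D → f D
  D → ( + f

No common prefixes found.

Answer: No, left-factoring is not needed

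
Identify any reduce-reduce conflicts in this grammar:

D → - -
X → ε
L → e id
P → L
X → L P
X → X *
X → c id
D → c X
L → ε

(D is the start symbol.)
Yes — I3: [L → .] vs [X → .]

A reduce-reduce conflict occurs when an LR(0) state has two complete items [A → α .] and [B → β .] — both call for a reduction, and with no lookahead the parser cannot choose between them.

Augment with D' → D and build the canonical LR(0) collection (I0 = CLOSURE({[D' → . D]}), then GOTO on every symbol after a dot until no new states appear). It has 14 states:
  I0: { [D → . - -], [D → . c X], [D' → . D] }  — shift
  I1: { [D → - . -] }  — shift
  I2: { [D' → D .] }  — accept
  I3: { [D → c . X], [L → . e id], [L → .], [X → . L P], [X → . X *], [X → . c id], [X → .] }  — shift, 2 reduces
  I4: { [L → . e id], [L → .], [P → . L], [X → L . P] }  — shift, reduce
  I5: { [D → c X .], [X → X . *] }  — shift, reduce
  I6: { [X → c . id] }  — shift
  I7: { [L → e . id] }  — shift
  I8: { [L → e id .] }  — reduce
  I9: { [X → c id .] }  — reduce
  I10: { [X → X * .] }  — reduce
  I11: { [P → L .] }  — reduce
  I12: { [X → L P .] }  — reduce
  I13: { [D → - - .] }  — reduce

I3 contains complete items [L → .], [X → .] — reduce-reduce conflict.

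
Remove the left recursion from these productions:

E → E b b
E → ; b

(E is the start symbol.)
E → ; b E'
E' → b b E'
E' → ε

E is directly left-recursive. The standard transformation for
  A → A α₁ | ... | A α_m | β₁ | ... | β_n
is
  A  → β₁ A' | ... | β_n A'
  A' → α₁ A' | ... | α_m A' | ε

E → ; b becomes E → ; b E'
E → E b b becomes E' → b b E'
Add E' → ε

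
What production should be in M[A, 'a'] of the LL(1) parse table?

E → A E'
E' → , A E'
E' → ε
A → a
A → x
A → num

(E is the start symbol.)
A → a

To find M[A, 'a'], we find productions for A where 'a' is in the predict set (PREDICT(N → α) = (FIRST(α) \ {ε}) ∪ (FOLLOW(N) if α ⇒* ε)).

A → a: PREDICT = { 'a' }
  'a' is in predict set, so this production goes in M[A, 'a']
A → x: PREDICT = { 'x' }
A → num: PREDICT = { 'num' }

M[A, 'a'] = A → a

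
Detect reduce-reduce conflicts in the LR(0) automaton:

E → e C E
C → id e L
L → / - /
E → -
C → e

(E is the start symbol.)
No reduce-reduce conflicts

A reduce-reduce conflict occurs when an LR(0) state has two complete items [A → α .] and [B → β .] — both call for a reduction, and with no lookahead the parser cannot choose between them.

Augment with E' → E and build the canonical LR(0) collection (I0 = CLOSURE({[E' → . E]}), then GOTO on every symbol after a dot until no new states appear). It has 13 states:
  I0: { [E → . -], [E → . e C E], [E' → . E] }  — shift
  I1: { [E → - .] }  — reduce
  I2: { [E' → E .] }  — accept
  I3: { [C → . e], [C → . id e L], [E → e . C E] }  — shift
  I4: { [E → . -], [E → . e C E], [E → e C . E] }  — shift
  I5: { [C → e .] }  — reduce
  I6: { [C → id . e L] }  — shift
  I7: { [C → id e . L], [L → . / - /] }  — shift
  I8: { [L → / . - /] }  — shift
  I9: { [C → id e L .] }  — reduce
  I10: { [L → / - . /] }  — shift
  I11: { [L → / - / .] }  — reduce
  I12: { [E → e C E .] }  — reduce

No state contains more than one complete item.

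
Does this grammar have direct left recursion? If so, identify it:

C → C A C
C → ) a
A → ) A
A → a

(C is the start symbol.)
Yes, C is left-recursive

Direct left recursion occurs when N → N α for some non-terminal N (the right-hand side begins with the left-hand side itself).

C → C A C: LEFT RECURSIVE (starts with C)
C → ) a: starts with ')'
A → ) A: starts with ')'
A → a: starts with a

The grammar has direct left recursion on: C.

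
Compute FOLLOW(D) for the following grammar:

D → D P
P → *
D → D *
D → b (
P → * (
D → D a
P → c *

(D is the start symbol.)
D is the start symbol, so $ ∈ FOLLOW(D).
In D → D P: D is followed by P, add FIRST(P) \ {ε} = { '*', 'c' }
In D → D *: D is followed by '*', add FIRST('*') \ {ε} = { '*' }
In D → D a: D is followed by a, add FIRST(a) \ {ε} = { 'a' }

Taking the union: FOLLOW(D) = { $, '*', 'a', 'c' }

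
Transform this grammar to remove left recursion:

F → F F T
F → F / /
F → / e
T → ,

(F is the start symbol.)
F → / e F'
F' → F T F'
F' → / / F'
F' → ε
T → ,

F is directly left-recursive. The standard transformation for
  A → A α₁ | ... | A α_m | β₁ | ... | β_n
is
  A  → β₁ A' | ... | β_n A'
  A' → α₁ A' | ... | α_m A' | ε

F → / e becomes F → / e F'
F → F F T becomes F' → F T F'
F → F / / becomes F' → / / F'
Add F' → ε

Productions for other non-terminals are unchanged:
  T → ,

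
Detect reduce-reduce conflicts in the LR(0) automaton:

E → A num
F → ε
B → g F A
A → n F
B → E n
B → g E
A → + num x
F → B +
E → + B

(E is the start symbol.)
No reduce-reduce conflicts

Augment with E' → E and build the canonical LR(0) collection (I0 = CLOSURE({[E' → . E]}), then GOTO on every symbol after a dot until no new states appear). It has 19 states:
  I0: { [A → . + num x], [A → . n F], [E → . + B], [E → . A num], [E' → . E] }  — shift
  I1: { [A → + . num x], [A → . + num x], [A → . n F], [B → . E n], [B → . g E], [B → . g F A], [E → + . B], [E → . + B], [E → . A num] }  — shift
  I2: { [E → A . num] }  — shift
  I3: { [E' → E .] }  — accept
  I4: { [A → . + num x], [A → . n F], [A → n . F], [B → . E n], [B → . g E], [B → . g F A], [E → . + B], [E → . A num], [F → . B +], [F → .] }  — shift, reduce
  I5: { [F → B . +] }  — shift
  I6: { [B → E . n] }  — shift
  I7: { [A → n F .] }  — reduce
  I8: { [A → . + num x], [A → . n F], [B → . E n], [B → . g E], [B → . g F A], [B → g . E], [B → g . F A], [E → . + B], [E → . A num], [F → . B +], [F → .] }  — shift, reduce
  I9: { [B → E . n], [B → g E .] }  — shift, reduce
  I10: { [A → . + num x], [A → . n F], [B → g F . A] }  — shift
  I11: { [A → + . num x] }  — shift
  I12: { [B → g F A .] }  — reduce
  I13: { [A → + num . x] }  — shift
  I14: { [A → + num x .] }  — reduce
  I15: { [B → E n .] }  — reduce
  I16: { [F → B + .] }  — reduce
  I17: { [E → A num .] }  — reduce
  I18: { [E → + B .] }  — reduce

No state contains more than one complete item.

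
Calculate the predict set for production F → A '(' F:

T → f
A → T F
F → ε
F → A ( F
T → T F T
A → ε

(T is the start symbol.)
PREDICT(F → A '(' F) = (FIRST(RHS) \ {ε}) ∪ (FOLLOW(F) if ε ∈ FIRST(RHS), i.e. RHS ⇒* ε)
FIRST(A) = { 'f', ε }
FIRST(A '(' F) = { '(', 'f' }
ε ∉ FIRST(A '(' F), so FOLLOW(F) is not added.
PREDICT(F → A '(' F) = { '(', 'f' }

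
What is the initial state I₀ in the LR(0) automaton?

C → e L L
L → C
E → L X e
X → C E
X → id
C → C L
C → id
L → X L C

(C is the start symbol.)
First, augment the grammar with C' → C
I₀ = CLOSURE({ [C' → . C] }):
  [C' → . C] has the dot before C: add [C → . e L L], [C → . C L], [C → . id]
No further items can be added.

I₀ = { [C → . C L], [C → . e L L], [C → . id], [C' → . C] }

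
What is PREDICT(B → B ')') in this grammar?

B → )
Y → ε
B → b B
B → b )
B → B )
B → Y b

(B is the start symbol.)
{ ')', 'b' }

PREDICT(B → B ')') = (FIRST(RHS) \ {ε}) ∪ (FOLLOW(B) if ε ∈ FIRST(RHS), i.e. RHS ⇒* ε)
FIRST(B) = { ')', 'b' }
FIRST(B ')') = { ')', 'b' }
ε ∉ FIRST(B ')'), so FOLLOW(B) is not added.
PREDICT(B → B ')') = { ')', 'b' }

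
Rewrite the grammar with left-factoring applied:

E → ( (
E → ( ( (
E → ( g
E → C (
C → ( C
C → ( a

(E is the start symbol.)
Left-factoring transforms A → αβ₁ | αβ₂ into A → αA' and A' → β₁ | β₂
(α is the longest common prefix among the alternatives). Repeat until
no nonterminal has two alternatives with a common prefix.

Round 1: E has alternatives sharing prefix '('. Introduce E': E → ( E'
  Add: E' → (
  Add: E' → ( (
  Add: E' → g

Round 2: E' has alternatives sharing prefix '('. Introduce E'': E' → ( E''
  Add: E'' → ε
  Add: E'' → (

Round 3: C has alternatives sharing prefix '('. Introduce C': C → ( C'
  Add: C' → C
  Add: C' → a

No remaining common prefixes — done.

Resulting grammar:
E → ( E'
E' → ( E''
E'' → ε
E'' → (
E' → g
E → C (
C → ( C'
C' → C
C' → a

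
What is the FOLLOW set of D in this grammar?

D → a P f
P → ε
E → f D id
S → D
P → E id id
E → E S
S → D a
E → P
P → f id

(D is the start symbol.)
D is the start symbol, so $ ∈ FOLLOW(D).
In E → f D id: D is followed by id, add FIRST(id) \ {ε} = { 'id' }
In S → D: D is at the end, add FOLLOW(S)
In S → D a: D is followed by a, add FIRST(a) \ {ε} = { 'a' }

The FOLLOW sets referred to above (computed the same way, to a fixed point):
  FOLLOW(S) = { 'a', 'id' }

Taking the union: FOLLOW(D) = { $, 'a', 'id' }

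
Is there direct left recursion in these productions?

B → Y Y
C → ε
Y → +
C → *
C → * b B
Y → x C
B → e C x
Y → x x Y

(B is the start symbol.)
Direct left recursion occurs when N → N α for some non-terminal N (the right-hand side begins with the left-hand side itself).

B → Y Y: starts with Y
C → ε: starts with ε
Y → +: starts with '+'
C → *: starts with '*'
C → * b B: starts with '*'
Y → x C: starts with x
B → e C x: starts with e
Y → x x Y: starts with x

No direct left recursion found.

Answer: No direct left recursion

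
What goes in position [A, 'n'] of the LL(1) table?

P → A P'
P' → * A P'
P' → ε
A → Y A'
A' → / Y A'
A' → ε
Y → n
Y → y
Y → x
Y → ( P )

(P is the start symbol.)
To find M[A, 'n'], we find productions for A where 'n' is in the predict set (PREDICT(N → α) = (FIRST(α) \ {ε}) ∪ (FOLLOW(N) if α ⇒* ε)).

Relevant sets:
  FIRST(Y) = { '(', 'n', 'x', 'y' }

A → Y A': PREDICT = { '(', 'n', 'x', 'y' }
  'n' is in predict set, so this production goes in M[A, 'n']

M[A, 'n'] = A → Y A'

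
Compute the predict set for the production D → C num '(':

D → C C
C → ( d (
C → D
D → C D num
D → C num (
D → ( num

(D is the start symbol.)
PREDICT(D → C num '(') = (FIRST(RHS) \ {ε}) ∪ (FOLLOW(D) if ε ∈ FIRST(RHS), i.e. RHS ⇒* ε)
FIRST(C) = { '(' }
FIRST(C num '(') = { '(' }
ε ∉ FIRST(C num '('), so FOLLOW(D) is not added.
PREDICT(D → C num '(') = { '(' }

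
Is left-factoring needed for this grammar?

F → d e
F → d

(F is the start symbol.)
Left-factoring is needed when two productions for the same non-terminal
share a common prefix on the right-hand side.

Productions for F:
  F → d e
  F → d

Found common prefix 'd' in productions for F

Answer: Yes, F has productions with common prefix 'd'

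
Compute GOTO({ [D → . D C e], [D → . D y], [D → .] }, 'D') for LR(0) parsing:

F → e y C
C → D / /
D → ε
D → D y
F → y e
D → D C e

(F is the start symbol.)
{ [C → . D / /], [D → . D C e], [D → . D y], [D → .], [D → D . C e], [D → D . y] }

GOTO(I, 'D') = CLOSURE({ [A → αX.β] : [A → α.Xβ] ∈ I, X = 'D' })

Items with dot before 'D', with the dot advanced:
  [D → . D C e] → [D → D . C e]
  [D → . D y] → [D → D . y]
Closure of the advanced items:
  [D → D . C e] has the dot before C: add [C → . D / /]
  [C → . D / /] has the dot before D: add [D → .], [D → . D y], [D → . D C e]

GOTO = { [C → . D / /], [D → . D C e], [D → . D y], [D → .], [D → D . C e], [D → D . y] }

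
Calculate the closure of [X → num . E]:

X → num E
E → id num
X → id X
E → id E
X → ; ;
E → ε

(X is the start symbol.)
{ [E → . id E], [E → . id num], [E → .], [X → num . E] }

To compute CLOSURE, for each item [A → α.Bβ] where B is a non-terminal, add [B → .γ] for all productions B → γ; repeat for the newly added items until nothing changes.

Start with: [X → num . E]
  [X → num . E] has the dot before E: add [E → . id num], [E → . id E], [E → .]
No further items can be added.

CLOSURE = { [E → . id E], [E → . id num], [E → .], [X → num . E] }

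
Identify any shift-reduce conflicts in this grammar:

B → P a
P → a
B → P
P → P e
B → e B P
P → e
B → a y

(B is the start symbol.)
Augment with B' → B and build the canonical LR(0) collection (I0 = CLOSURE({[B' → . B]}), then GOTO on every symbol after a dot until no new states appear). It has 12 states:
  I0: { [B → . P a], [B → . P], [B → . a y], [B → . e B P], [B' → . B], [P → . P e], [P → . a], [P → . e] }  — shift
  I1: { [B' → B .] }  — accept
  I2: { [B → P . a], [B → P .], [P → P . e] }  — shift, reduce
  I3: { [B → a . y], [P → a .] }  — shift, reduce
  I4: { [B → . P a], [B → . P], [B → . a y], [B → . e B P], [B → e . B P], [P → . P e], [P → . a], [P → . e], [P → e .] }  — shift, reduce
  I5: { [B → e B . P], [P → . P e], [P → . a], [P → . e] }  — shift
  I6: { [B → e B P .], [P → P . e] }  — shift, reduce
  I7: { [P → a .] }  — reduce
  I8: { [P → e .] }  — reduce
  I9: { [P → P e .] }  — reduce
  I10: { [B → a y .] }  — reduce
  I11: { [B → P a .] }  — reduce

I2 contains reduce item [B → P .] and shift items [B → P . a], [P → P . e] — shift-reduce conflict.
I3 contains reduce item [P → a .] and shift item [B → a . y] — shift-reduce conflict.
I4 contains reduce item [P → e .] and shift items [B → . a y], [B → . e B P], [P → . a], [P → . e] — shift-reduce conflict.
I6 contains reduce item [B → e B P .] and shift item [P → P . e] — shift-reduce conflict.

Answer: Yes — I2: [B → P .] vs [B → P . a]; I3: [P → a .] vs [B → a . y]; I4: [P → e .] vs [B → . a y]; I6: [B → e B P .] vs [P → P . e]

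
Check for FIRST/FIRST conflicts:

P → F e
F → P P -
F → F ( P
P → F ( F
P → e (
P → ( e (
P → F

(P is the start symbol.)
A FIRST/FIRST conflict occurs when two productions N → α and N → β for the same non-terminal have FIRST(α) ∩ FIRST(β) ≠ ∅ (with ε ∈ FIRST of a nullable right-hand side, so two nullable alternatives also conflict).

FIRST sets of the non-terminals at (or reachable through a nullable prefix from) the front of some alternative:
  FIRST(F) = { '(', 'e' }
  FIRST(P) = { '(', 'e' }

Productions for P:
  P → F e: FIRST = { '(', 'e' }
  P → F ( F: FIRST = { '(', 'e' }
  P → e (: FIRST = { 'e' }
  P → ( e (: FIRST = { '(' }
  P → F: FIRST = { '(', 'e' }
Productions for F:
  F → P P -: FIRST = { '(', 'e' }
  F → F ( P: FIRST = { '(', 'e' }

Conflict for P: P → F e and P → F ( F
  Overlap: { '(', 'e' }
Conflict for P: P → F e and P → e (
  Overlap: { 'e' }
Conflict for P: P → F e and P → ( e (
  Overlap: { '(' }
Conflict for P: P → F e and P → F
  Overlap: { '(', 'e' }
Conflict for P: P → F ( F and P → e (
  Overlap: { 'e' }
Conflict for P: P → F ( F and P → ( e (
  Overlap: { '(' }
Conflict for P: P → F ( F and P → F
  Overlap: { '(', 'e' }
Conflict for P: P → e ( and P → F
  Overlap: { 'e' }
Conflict for P: P → ( e ( and P → F
  Overlap: { '(' }
Conflict for F: F → P P - and F → F ( P
  Overlap: { '(', 'e' }

Answer: Yes. P → F e / P → F '(' F on { '(', 'e' }; P → F e / P → e '(' on { 'e' }; P → F e / P → '(' e '(' on { '(' }; P → F e / P → F on { '(', 'e' }; P → F '(' F / P → e '(' on { 'e' }; P → F '(' F / P → '(' e '(' on { '(' }; P → F '(' F / P → F on { '(', 'e' }; P → e '(' / P → F on { 'e' }; P → '(' e '(' / P → F on { '(' }; F → P P '-' / F → F '(' P on { '(', 'e' }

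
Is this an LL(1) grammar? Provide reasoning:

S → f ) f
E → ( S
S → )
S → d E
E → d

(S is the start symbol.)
Yes, the grammar is LL(1).

A grammar is LL(1) if for each non-terminal N with multiple productions, the predict sets of those productions are pairwise disjoint, where PREDICT(N → α) = (FIRST(α) \ {ε}) ∪ (FOLLOW(N) if α ⇒* ε).

For S:
  PREDICT(S → f ')' f) = { 'f' }
  PREDICT(S → ')') = { ')' }
  PREDICT(S → d E) = { 'd' }
For E:
  PREDICT(E → '(' S) = { '(' }
  PREDICT(E → d) = { 'd' }

All predict sets are disjoint. The grammar IS LL(1).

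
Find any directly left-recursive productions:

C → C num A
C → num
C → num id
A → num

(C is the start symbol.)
C → C num A: LEFT RECURSIVE (starts with C)
C → num: starts with num
C → num id: starts with num
A → num: starts with num

The grammar has direct left recursion on: C.

Answer: Yes, C is left-recursive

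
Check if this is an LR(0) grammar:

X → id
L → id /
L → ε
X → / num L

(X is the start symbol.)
A grammar is LR(0) if no state in the canonical LR(0) collection has:
  - both a shift item (dot before a terminal) and a complete item (shift-reduce conflict), or
  - two or more complete items (reduce-reduce conflict; the accept item [X' → X .] counts as a complete item here).

Augment with X' → X and build the canonical LR(0) collection (I0 = CLOSURE({[X' → . X]}), then GOTO on every symbol after a dot until no new states appear). It has 8 states:
  I0: { [X → . / num L], [X → . id], [X' → . X] }  — shift
  I1: { [X → / . num L] }  — shift
  I2: { [X' → X .] }  — accept
  I3: { [X → id .] }  — reduce
  I4: { [L → . id /], [L → .], [X → / num . L] }  — shift, reduce
  I5: { [X → / num L .] }  — reduce
  I6: { [L → id . /] }  — shift
  I7: { [L → id / .] }  — reduce

Conflict in state I4:
  Shift-reduce conflict between [L → .] and [L → . id /]
So the grammar is NOT LR(0).

Answer: No. Shift-reduce conflict between [L → .] and [L → . id /]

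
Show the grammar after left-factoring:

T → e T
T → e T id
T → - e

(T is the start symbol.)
T → e T T'
T' → ε
T' → id
T → - e

Left-factoring transforms A → αβ₁ | αβ₂ into A → αA' and A' → β₁ | β₂
(α is the longest common prefix among the alternatives). Repeat until
no nonterminal has two alternatives with a common prefix.

Round 1: T has alternatives sharing prefix 'e T'. Introduce T': T → e T T'
  Add: T' → ε
  Add: T' → id

No remaining common prefixes — done.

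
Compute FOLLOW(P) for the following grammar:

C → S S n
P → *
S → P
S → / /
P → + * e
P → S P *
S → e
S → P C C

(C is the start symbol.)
In S → P: P is at the end, add FOLLOW(S)
In P → S P *: P is followed by '*', add FIRST('*') \ {ε} = { '*' }
In S → P C C: P is followed by C C, add FIRST(C C) \ {ε} = { '*', '+', '/', 'e' }

The FOLLOW sets referred to above (computed the same way, to a fixed point):
  FOLLOW(S) = { '*', '+', '/', 'e', 'n' }

Taking the union: FOLLOW(P) = { '*', '+', '/', 'e', 'n' }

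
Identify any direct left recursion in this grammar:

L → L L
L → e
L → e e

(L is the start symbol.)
Yes, L is left-recursive

Direct left recursion occurs when N → N α for some non-terminal N (the right-hand side begins with the left-hand side itself).

L → L L: LEFT RECURSIVE (starts with L)
L → e: starts with e
L → e e: starts with e

The grammar has direct left recursion on: L.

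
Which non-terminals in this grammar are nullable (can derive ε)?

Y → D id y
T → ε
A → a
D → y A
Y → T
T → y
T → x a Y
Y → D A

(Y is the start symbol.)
ε-productions: T → ε
So T is immediately nullable.
Y → T: every symbol on the right is nullable, so Y is nullable too.
No further non-terminal can be added: every production for the remaining non-terminals contains a terminal or a non-nullable non-terminal.
Nullable = { 'T', 'Y' }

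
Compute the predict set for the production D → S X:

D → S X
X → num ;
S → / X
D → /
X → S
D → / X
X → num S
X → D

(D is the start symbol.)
PREDICT(D → S X) = (FIRST(RHS) \ {ε}) ∪ (FOLLOW(D) if ε ∈ FIRST(RHS), i.e. RHS ⇒* ε)
FIRST(S) = { '/' }
FIRST(S X) = { '/' }
ε ∉ FIRST(S X), so FOLLOW(D) is not added.
PREDICT(D → S X) = { '/' }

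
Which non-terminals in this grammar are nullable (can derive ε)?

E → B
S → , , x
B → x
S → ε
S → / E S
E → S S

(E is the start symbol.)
A non-terminal is nullable if it can derive ε (the empty string): either it has an ε-production, or it has a production whose right-hand side consists entirely of nullable non-terminals.

ε-productions: S → ε
So S is immediately nullable.
E → S S: every symbol on the right is nullable, so E is nullable too.
No further non-terminal can be added: every production for the remaining non-terminals contains a terminal or a non-nullable non-terminal.
Nullable = { 'E', 'S' }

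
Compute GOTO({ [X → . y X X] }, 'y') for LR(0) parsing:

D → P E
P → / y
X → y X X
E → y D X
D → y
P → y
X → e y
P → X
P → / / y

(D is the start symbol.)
GOTO(I, 'y') = CLOSURE({ [A → αX.β] : [A → α.Xβ] ∈ I, X = 'y' })

Items with dot before 'y', with the dot advanced:
  [X → . y X X] → [X → y . X X]
Closure of the advanced items:
  [X → y . X X] has the dot before X: add [X → . y X X], [X → . e y]

GOTO = { [X → . e y], [X → . y X X], [X → y . X X] }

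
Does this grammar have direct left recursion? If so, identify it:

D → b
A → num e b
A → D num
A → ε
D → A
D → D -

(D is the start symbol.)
Yes, D is left-recursive

Direct left recursion occurs when N → N α for some non-terminal N (the right-hand side begins with the left-hand side itself).

D → b: starts with b
A → num e b: starts with num
A → D num: starts with D
A → ε: starts with ε
D → A: starts with A
D → D -: LEFT RECURSIVE (starts with D)

The grammar has direct left recursion on: D.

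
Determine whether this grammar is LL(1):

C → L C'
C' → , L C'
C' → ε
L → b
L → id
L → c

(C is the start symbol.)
A grammar is LL(1) if for each non-terminal N with multiple productions, the predict sets of those productions are pairwise disjoint, where PREDICT(N → α) = (FIRST(α) \ {ε}) ∪ (FOLLOW(N) if α ⇒* ε).

Relevant sets:
  FOLLOW(C') = { $ }

For C':
  PREDICT(C' → ',' L C') = { ',' }
  PREDICT(C' → ε) = { $ }
For L:
  PREDICT(L → b) = { 'b' }
  PREDICT(L → id) = { 'id' }
  PREDICT(L → c) = { 'c' }
C has a single production, so nothing to check there.

All predict sets are disjoint. The grammar IS LL(1).

Answer: Yes, the grammar is LL(1).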